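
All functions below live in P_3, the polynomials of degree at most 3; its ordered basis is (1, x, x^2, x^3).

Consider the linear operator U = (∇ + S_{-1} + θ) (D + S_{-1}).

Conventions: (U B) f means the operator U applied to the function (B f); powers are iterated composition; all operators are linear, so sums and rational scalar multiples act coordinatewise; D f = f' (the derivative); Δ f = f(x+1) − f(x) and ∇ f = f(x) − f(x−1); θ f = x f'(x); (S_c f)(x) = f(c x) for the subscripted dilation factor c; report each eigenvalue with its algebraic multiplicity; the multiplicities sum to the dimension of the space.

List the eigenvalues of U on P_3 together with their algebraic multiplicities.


λ = -2 (multiplicity 1), λ = 0 (multiplicity 1), λ = 1 (multiplicity 1), λ = 3 (multiplicity 1)

image of 1: 1
image of x: 0
image of x^2: 3x^2 + 2x + 1
image of x^3: -2x^3 + 6x^2 + 9x - 4
the matrix is upper triangular; its diagonal is (1, 0, 3, -2)
for a triangular matrix the eigenvalues are the diagonal entries, with algebraic multiplicity their repetition count


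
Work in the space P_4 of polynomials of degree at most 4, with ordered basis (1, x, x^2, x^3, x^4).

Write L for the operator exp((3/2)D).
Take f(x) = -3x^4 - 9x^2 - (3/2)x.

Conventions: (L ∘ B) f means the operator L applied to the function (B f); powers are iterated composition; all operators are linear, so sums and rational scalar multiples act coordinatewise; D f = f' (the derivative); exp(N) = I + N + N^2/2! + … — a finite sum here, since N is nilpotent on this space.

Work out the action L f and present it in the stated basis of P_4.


the image equals g(x) = -3x^4 - 18x^3 - (99/2)x^2 - 69x - 603/16

order-1 term: -18x^3 - 27x - 9/4
order-2 term: -(81/2)x^2 - 81/4
order-3 term: -(81/2)x
order-4 term: -243/16
the series for exp((3/2)D) f terminates at order 4
exp((3/2)D) f = -3x^4 - 18x^3 - (99/2)x^2 - 69x - 603/16


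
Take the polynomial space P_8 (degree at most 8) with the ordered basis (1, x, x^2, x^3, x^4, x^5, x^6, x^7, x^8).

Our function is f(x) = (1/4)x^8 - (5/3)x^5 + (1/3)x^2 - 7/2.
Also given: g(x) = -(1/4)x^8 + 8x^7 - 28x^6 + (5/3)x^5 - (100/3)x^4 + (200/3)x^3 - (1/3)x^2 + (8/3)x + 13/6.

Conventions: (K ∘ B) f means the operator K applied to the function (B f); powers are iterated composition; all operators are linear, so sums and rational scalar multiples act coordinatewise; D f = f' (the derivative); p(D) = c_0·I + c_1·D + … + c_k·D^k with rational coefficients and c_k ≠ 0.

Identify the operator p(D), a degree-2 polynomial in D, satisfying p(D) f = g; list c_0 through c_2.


D^0 f = (1/4)x^8 - (5/3)x^5 + (1/3)x^2 - 7/2
D^1 f = 2x^7 - (25/3)x^4 + (2/3)x
D^2 f = 14x^6 - (100/3)x^3 + 2/3
matching coefficients of g against c_0 f + c_1 Df + … from the top degree down determines the c_i
solution: c_0 = -1, c_1 = 4, c_2 = -2

p(D) = -I + 4·D − 2·D^2, i.e. c_0 = -1, c_1 = 4, c_2 = -2


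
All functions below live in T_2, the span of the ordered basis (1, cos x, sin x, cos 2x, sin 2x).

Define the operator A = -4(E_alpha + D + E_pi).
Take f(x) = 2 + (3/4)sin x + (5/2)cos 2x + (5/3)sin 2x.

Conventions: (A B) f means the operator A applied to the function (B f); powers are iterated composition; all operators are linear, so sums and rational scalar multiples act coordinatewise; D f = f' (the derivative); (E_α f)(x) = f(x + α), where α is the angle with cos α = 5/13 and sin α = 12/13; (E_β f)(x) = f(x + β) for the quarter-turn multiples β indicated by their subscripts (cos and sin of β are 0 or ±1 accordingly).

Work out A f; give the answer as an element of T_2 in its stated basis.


the image equals g(x) = -16 - (75/13)cos x + (24/13)sin x - (820/39)cos 2x + (980/39)sin 2x

E_alpha f = 2 + (9/13)cos x + (15/52)sin x - (15/26)cos 2x - (115/39)sin 2x
D f = (3/4)cos x + (10/3)cos 2x - 5sin 2x
E_pi f = 2 - (3/4)sin x + (5/2)cos 2x + (5/3)sin 2x
(E_alpha + D + E_pi) f = 4 + (75/52)cos x - (6/13)sin x + (205/39)cos 2x - (245/39)sin 2x
(-4(E_alpha + D + E_pi)) f = -16 - (75/13)cos x + (24/13)sin x - (820/39)cos 2x + (980/39)sin 2x


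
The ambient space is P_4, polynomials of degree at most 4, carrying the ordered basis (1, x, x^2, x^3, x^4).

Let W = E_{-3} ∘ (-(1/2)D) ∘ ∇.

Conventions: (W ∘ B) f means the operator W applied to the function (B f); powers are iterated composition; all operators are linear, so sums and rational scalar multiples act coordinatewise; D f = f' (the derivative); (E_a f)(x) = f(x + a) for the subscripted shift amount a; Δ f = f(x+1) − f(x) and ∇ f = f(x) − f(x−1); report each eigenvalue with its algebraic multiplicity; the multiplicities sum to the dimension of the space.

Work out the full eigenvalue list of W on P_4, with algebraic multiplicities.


λ = 0 (multiplicity 5)

image of 1: 0
image of x: 0
image of x^2: -1
image of x^3: -3x + 21/2
image of x^4: -6x^2 + 42x - 74
the matrix is upper triangular; its diagonal is (0, 0, 0, 0, 0)
for a triangular matrix the eigenvalues are the diagonal entries, with algebraic multiplicity their repetition count


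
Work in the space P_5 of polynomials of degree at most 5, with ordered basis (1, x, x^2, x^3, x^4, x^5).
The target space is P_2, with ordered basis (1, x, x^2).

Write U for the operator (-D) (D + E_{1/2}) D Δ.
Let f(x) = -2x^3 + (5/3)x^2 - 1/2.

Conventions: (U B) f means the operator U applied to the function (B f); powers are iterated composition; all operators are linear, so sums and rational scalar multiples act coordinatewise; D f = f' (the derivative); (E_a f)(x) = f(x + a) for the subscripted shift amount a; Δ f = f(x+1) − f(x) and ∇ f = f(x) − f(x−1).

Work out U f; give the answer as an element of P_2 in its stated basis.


Δ f = -6x^2 - (8/3)x - 1/3
D Δ f = -12x - 8/3
D (D Δ) f = -12
E_{1/2} (D Δ) f = -12x - 26/3
(D + E_{1/2}) (D Δ) f = -12x - 62/3
D ((D + E_{1/2}) D Δ) f = -12
(-D) ((D + E_{1/2}) D Δ) f = 12

the result is g(x) = 12


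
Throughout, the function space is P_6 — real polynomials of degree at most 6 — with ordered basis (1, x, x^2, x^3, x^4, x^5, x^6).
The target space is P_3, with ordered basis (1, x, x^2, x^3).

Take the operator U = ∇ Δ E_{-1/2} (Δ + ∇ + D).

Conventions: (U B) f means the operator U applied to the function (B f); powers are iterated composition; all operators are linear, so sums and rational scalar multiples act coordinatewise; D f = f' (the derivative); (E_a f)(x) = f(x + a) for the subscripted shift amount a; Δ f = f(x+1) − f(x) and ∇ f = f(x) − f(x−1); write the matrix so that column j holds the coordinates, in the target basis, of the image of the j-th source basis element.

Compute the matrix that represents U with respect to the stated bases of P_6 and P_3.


the matrix is [[0, 0, 0, 18, -36, 115, -255]; [0, 0, 0, 0, 72, -180, 690]; [0, 0, 0, 0, 0, 180, -540]; [0, 0, 0, 0, 0, 0, 360]] (rows listed top to bottom)

image of 1: 0
image of x: 0
image of x^2: 0
image of x^3: 18
image of x^4: 72x - 36
image of x^5: 180x^2 - 180x + 115
image of x^6: 360x^3 - 540x^2 + 690x - 255
each image's coordinates form column j of the matrix


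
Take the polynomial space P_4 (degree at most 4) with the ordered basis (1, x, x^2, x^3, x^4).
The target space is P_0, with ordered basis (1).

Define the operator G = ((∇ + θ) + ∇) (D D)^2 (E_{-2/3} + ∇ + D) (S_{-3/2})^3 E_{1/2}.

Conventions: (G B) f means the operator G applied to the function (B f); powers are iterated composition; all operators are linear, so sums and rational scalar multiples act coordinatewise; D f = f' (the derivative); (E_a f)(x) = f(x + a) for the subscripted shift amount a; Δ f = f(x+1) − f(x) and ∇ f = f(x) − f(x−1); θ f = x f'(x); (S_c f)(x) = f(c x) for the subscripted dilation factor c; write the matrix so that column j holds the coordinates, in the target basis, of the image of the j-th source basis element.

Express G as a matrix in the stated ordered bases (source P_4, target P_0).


the matrix is [[0, 0, 0, 0, 0]] (rows listed top to bottom)

image of 1: 0
image of x: 0
image of x^2: 0
image of x^3: 0
image of x^4: 0
each image's coordinates form column j of the matrix


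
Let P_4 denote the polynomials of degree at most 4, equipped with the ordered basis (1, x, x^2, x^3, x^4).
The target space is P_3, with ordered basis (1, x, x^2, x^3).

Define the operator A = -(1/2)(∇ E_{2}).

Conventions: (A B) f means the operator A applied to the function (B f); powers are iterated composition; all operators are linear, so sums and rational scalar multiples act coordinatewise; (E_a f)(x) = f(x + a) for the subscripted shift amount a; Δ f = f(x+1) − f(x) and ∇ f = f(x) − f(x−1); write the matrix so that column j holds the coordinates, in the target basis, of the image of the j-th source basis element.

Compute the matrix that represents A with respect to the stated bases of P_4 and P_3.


image of 1: 0
image of x: -1/2
image of x^2: -x - 3/2
image of x^3: -(3/2)x^2 - (9/2)x - 7/2
image of x^4: -2x^3 - 9x^2 - 14x - 15/2
each image's coordinates form column j of the matrix

the matrix is [[0, -1/2, -3/2, -7/2, -15/2]; [0, 0, -1, -9/2, -14]; [0, 0, 0, -3/2, -9]; [0, 0, 0, 0, -2]] (rows listed top to bottom)


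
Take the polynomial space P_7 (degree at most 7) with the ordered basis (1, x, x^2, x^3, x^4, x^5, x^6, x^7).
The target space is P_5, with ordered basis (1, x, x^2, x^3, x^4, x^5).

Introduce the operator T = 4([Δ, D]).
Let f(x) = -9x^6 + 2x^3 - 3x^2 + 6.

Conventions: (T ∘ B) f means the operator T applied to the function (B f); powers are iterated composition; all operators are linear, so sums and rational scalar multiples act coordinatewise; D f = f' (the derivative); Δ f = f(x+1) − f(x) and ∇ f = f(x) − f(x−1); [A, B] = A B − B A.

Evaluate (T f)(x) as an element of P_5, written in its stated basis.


D f = -54x^5 + 6x^2 - 6x
Δ D f = -270x^4 - 540x^3 - 540x^2 - 258x - 54
Δ f = -54x^5 - 135x^4 - 180x^3 - 129x^2 - 54x - 10
D Δ f = -270x^4 - 540x^3 - 540x^2 - 258x - 54
[Δ, D] f = 0
(4([Δ, D])) f = 0

g(x) = 0


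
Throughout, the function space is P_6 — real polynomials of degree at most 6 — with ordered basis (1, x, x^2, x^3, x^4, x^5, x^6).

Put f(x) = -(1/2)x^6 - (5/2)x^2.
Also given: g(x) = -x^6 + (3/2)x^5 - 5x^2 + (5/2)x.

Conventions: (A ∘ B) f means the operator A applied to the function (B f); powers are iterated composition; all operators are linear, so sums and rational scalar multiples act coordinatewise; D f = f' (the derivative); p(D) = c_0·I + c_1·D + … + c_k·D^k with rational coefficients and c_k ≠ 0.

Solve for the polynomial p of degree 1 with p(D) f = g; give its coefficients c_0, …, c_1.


c_0 = 2, c_1 = -1/2

D^0 f = -(1/2)x^6 - (5/2)x^2
D^1 f = -3x^5 - 5x
matching coefficients of g against c_0 f + c_1 Df + … from the top degree down determines the c_i
solution: c_0 = 2, c_1 = -1/2


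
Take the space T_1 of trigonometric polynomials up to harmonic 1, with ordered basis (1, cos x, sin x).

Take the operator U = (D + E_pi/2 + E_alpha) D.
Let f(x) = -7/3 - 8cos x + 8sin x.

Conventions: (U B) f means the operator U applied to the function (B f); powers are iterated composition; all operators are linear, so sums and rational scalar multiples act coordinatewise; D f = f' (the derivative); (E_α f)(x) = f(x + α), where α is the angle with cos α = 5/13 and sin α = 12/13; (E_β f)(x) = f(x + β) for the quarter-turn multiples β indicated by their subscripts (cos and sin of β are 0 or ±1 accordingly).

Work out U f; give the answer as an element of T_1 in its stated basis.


the result is g(x) = (344/13)cos x - (264/13)sin x

D f = 8cos x + 8sin x
D D f = 8cos x - 8sin x
E_pi/2 D f = 8cos x - 8sin x
E_alpha D f = (136/13)cos x - (56/13)sin x
(D + E_pi/2 + E_alpha) D f = (344/13)cos x - (264/13)sin x


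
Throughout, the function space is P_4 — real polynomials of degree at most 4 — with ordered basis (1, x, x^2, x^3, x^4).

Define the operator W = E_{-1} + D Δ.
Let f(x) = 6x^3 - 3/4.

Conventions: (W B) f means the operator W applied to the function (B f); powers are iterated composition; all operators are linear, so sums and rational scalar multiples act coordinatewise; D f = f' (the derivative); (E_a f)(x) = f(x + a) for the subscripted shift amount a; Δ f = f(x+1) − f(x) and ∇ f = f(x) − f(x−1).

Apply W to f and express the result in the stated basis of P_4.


E_{-1} f = 6x^3 - 18x^2 + 18x - 27/4
Δ f = 18x^2 + 18x + 6
D Δ f = 36x + 18
(E_{-1} + D Δ) f = 6x^3 - 18x^2 + 54x + 45/4

g(x) = 6x^3 - 18x^2 + 54x + 45/4


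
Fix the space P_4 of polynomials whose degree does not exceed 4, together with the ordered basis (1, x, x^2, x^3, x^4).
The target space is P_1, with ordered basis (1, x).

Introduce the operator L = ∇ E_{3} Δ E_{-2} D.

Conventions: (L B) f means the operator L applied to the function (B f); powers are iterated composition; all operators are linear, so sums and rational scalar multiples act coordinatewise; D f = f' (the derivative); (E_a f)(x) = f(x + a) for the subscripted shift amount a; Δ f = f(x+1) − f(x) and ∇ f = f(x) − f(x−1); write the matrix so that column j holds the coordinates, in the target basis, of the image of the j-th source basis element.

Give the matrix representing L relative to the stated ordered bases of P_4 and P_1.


the matrix is [[0, 0, 0, 6, 24]; [0, 0, 0, 0, 24]] (rows listed top to bottom)

image of 1: 0
image of x: 0
image of x^2: 0
image of x^3: 6
image of x^4: 24x + 24
each image's coordinates form column j of the matrix


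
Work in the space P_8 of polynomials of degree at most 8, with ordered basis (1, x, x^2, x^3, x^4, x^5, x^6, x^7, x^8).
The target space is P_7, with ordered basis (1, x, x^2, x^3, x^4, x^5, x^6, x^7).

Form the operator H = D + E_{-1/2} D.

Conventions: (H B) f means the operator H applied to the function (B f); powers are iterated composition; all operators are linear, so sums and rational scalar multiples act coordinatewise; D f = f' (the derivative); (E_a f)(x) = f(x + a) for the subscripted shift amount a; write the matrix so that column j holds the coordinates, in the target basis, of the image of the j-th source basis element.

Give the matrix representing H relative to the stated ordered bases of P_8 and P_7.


image of 1: 0
image of x: 2
image of x^2: 4x - 1
image of x^3: 6x^2 - 3x + 3/4
image of x^4: 8x^3 - 6x^2 + 3x - 1/2
image of x^5: 10x^4 - 10x^3 + (15/2)x^2 - (5/2)x + 5/16
image of x^6: 12x^5 - 15x^4 + 15x^3 - (15/2)x^2 + (15/8)x - 3/16
image of x^7: 14x^6 - 21x^5 + (105/4)x^4 - (35/2)x^3 + (105/16)x^2 - (21/16)x + 7/64
image of x^8: 16x^7 - 28x^6 + 42x^5 - 35x^4 + (35/2)x^3 - (21/4)x^2 + (7/8)x - 1/16
each image's coordinates form column j of the matrix

the matrix is [[0, 2, -1, 3/4, -1/2, 5/16, -3/16, 7/64, -1/16]; [0, 0, 4, -3, 3, -5/2, 15/8, -21/16, 7/8]; [0, 0, 0, 6, -6, 15/2, -15/2, 105/16, -21/4]; [0, 0, 0, 0, 8, -10, 15, -35/2, 35/2]; [0, 0, 0, 0, 0, 10, -15, 105/4, -35]; [0, 0, 0, 0, 0, 0, 12, -21, 42]; [0, 0, 0, 0, 0, 0, 0, 14, -28]; [0, 0, 0, 0, 0, 0, 0, 0, 16]] (rows listed top to bottom)


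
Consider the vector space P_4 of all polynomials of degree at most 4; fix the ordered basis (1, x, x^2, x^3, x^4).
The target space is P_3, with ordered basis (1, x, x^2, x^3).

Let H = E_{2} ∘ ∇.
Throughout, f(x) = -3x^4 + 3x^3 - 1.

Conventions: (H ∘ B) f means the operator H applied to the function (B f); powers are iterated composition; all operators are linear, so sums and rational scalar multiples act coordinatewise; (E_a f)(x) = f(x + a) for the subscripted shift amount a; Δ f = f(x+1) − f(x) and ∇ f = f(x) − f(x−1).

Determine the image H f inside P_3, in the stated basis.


the result is g(x) = -12x^3 - 45x^2 - 57x - 24

∇ f = -12x^3 + 27x^2 - 21x + 6
E_{2} ∇ f = -12x^3 - 45x^2 - 57x - 24


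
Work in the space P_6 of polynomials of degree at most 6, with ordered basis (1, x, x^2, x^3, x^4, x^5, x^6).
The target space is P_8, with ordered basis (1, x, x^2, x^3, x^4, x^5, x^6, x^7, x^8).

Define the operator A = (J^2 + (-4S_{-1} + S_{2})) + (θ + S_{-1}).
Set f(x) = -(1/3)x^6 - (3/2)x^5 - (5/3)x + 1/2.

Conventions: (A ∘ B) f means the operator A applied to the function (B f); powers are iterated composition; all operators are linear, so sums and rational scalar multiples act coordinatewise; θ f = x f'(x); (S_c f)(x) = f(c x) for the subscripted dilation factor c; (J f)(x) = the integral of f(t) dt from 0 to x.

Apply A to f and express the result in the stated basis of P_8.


J f = -(1/21)x^7 - (1/4)x^6 - (5/6)x^2 + (1/2)x
J J f = -(1/168)x^8 - (1/28)x^7 - (5/18)x^3 + (1/4)x^2
S_{-1} f = -(1/3)x^6 + (3/2)x^5 + (5/3)x + 1/2
(-4S_{-1}) f = (4/3)x^6 - 6x^5 - (20/3)x - 2
S_{2} f = -(64/3)x^6 - 48x^5 - (10/3)x + 1/2
(-4S_{-1} + S_{2}) f = -20x^6 - 54x^5 - 10x - 3/2
(J^2 + (-4S_{-1} + S_{2})) f = -(1/168)x^8 - (1/28)x^7 - 20x^6 - 54x^5 - (5/18)x^3 + (1/4)x^2 - 10x - 3/2
θ f = -2x^6 - (15/2)x^5 - (5/3)x
S_{-1} f = -(1/3)x^6 + (3/2)x^5 + (5/3)x + 1/2
(θ + S_{-1}) f = -(7/3)x^6 - 6x^5 + 1/2
((J^2 + (-4S_{-1} + S_{2})) + (θ + S_{-1})) f = -(1/168)x^8 - (1/28)x^7 - (67/3)x^6 - 60x^5 - (5/18)x^3 + (1/4)x^2 - 10x - 1

the image equals g(x) = -(1/168)x^8 - (1/28)x^7 - (67/3)x^6 - 60x^5 - (5/18)x^3 + (1/4)x^2 - 10x - 1


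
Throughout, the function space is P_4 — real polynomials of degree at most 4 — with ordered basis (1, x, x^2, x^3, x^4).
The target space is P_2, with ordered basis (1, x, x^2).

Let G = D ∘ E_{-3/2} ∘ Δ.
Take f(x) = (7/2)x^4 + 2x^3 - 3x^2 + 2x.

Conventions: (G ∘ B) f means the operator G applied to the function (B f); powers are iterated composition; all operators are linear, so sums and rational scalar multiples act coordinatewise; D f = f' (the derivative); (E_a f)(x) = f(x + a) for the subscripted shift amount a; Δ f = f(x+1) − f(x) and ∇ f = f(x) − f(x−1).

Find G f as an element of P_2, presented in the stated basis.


Δ f = 14x^3 + 27x^2 + 14x + 9/2
E_{-3/2} Δ f = 14x^3 - 36x^2 + (55/2)x - 3
D E_{-3/2} Δ f = 42x^2 - 72x + 55/2

the image equals g(x) = 42x^2 - 72x + 55/2


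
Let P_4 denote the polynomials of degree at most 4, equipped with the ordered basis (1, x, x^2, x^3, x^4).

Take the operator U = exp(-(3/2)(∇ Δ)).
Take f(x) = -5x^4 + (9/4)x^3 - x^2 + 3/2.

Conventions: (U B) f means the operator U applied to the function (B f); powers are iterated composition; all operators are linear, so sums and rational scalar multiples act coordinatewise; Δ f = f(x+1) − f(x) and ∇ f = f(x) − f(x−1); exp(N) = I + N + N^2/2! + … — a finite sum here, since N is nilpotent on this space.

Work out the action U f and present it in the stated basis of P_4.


the result is g(x) = -5x^4 + (9/4)x^3 + 89x^2 - (81/4)x - 231/2

order-1 term: 90x^2 - (81/4)x + 18
order-2 term: -135
the series for exp(-(3/2)(∇ Δ)) f terminates at order 2
exp(-(3/2)(∇ Δ)) f = -5x^4 + (9/4)x^3 + 89x^2 - (81/4)x - 231/2


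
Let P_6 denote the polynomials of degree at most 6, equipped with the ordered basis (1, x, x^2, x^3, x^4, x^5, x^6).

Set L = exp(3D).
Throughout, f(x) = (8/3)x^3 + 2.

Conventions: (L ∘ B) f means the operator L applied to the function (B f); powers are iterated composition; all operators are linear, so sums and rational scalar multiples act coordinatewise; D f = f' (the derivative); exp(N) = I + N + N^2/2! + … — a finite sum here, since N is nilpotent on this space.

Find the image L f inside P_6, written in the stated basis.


order-1 term: 24x^2
order-2 term: 72x
order-3 term: 72
the series for exp(3D) f terminates at order 3
exp(3D) f = (8/3)x^3 + 24x^2 + 72x + 74

g(x) = (8/3)x^3 + 24x^2 + 72x + 74


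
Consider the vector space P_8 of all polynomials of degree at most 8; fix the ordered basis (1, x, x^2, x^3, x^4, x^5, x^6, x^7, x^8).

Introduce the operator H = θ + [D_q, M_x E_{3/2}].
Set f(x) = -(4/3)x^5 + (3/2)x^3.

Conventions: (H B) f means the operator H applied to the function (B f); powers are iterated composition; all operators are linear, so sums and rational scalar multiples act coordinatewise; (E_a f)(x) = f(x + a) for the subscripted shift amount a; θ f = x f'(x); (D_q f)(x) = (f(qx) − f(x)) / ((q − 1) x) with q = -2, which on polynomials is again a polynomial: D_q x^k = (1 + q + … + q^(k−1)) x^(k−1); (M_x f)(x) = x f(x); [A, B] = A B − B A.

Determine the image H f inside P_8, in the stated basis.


θ f = -(20/3)x^5 + (9/2)x^3
E_{3/2} f = -(4/3)x^5 - 10x^4 - (57/2)x^3 - (153/4)x^2 - (189/8)x - 81/16
M_x E_{3/2} f = -(4/3)x^6 - 10x^5 - (57/2)x^4 - (153/4)x^3 - (189/8)x^2 - (81/16)x
D_q (M_x E_{3/2}) f = 28x^5 - 110x^4 + (285/2)x^3 - (459/4)x^2 + (189/8)x - 81/16
D_q f = -(44/3)x^4 + (9/2)x^2
E_{3/2} D_q f = -(44/3)x^4 - 88x^3 - (387/2)x^2 - (369/2)x - 513/8
M_x E_{3/2} D_q f = -(44/3)x^5 - 88x^4 - (387/2)x^3 - (369/2)x^2 - (513/8)x
[D_q, M_x E_{3/2}] f = (128/3)x^5 - 22x^4 + 336x^3 + (279/4)x^2 + (351/4)x - 81/16
(θ + [D_q, M_x E_{3/2}]) f = 36x^5 - 22x^4 + (681/2)x^3 + (279/4)x^2 + (351/4)x - 81/16

the image equals g(x) = 36x^5 - 22x^4 + (681/2)x^3 + (279/4)x^2 + (351/4)x - 81/16


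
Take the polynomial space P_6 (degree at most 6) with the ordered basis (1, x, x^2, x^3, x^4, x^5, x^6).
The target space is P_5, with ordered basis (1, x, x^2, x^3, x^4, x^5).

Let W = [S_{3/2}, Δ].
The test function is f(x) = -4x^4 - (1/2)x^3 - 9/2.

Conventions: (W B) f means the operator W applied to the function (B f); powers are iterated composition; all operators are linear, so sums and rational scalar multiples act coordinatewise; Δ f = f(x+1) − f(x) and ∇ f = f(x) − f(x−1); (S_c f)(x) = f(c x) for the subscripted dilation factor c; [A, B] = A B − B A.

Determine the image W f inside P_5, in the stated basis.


the image equals g(x) = 27x^3 + (1107/16)x^2 + (957/16)x + 279/16

Δ f = -16x^3 - (51/2)x^2 - (35/2)x - 9/2
S_{3/2} Δ f = -54x^3 - (459/8)x^2 - (105/4)x - 9/2
S_{3/2} f = -(81/4)x^4 - (27/16)x^3 - 9/2
Δ S_{3/2} f = -81x^3 - (2025/16)x^2 - (1377/16)x - 351/16
[S_{3/2}, Δ] f = 27x^3 + (1107/16)x^2 + (957/16)x + 279/16


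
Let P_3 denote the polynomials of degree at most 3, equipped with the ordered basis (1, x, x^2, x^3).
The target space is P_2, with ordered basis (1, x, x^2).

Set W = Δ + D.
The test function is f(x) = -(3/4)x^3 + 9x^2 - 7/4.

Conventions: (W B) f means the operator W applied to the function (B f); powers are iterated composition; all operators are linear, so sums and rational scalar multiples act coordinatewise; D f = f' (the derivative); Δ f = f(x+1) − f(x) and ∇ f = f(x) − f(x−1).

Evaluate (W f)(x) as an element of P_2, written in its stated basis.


the result is g(x) = -(9/2)x^2 + (135/4)x + 33/4

Δ f = -(9/4)x^2 + (63/4)x + 33/4
D f = -(9/4)x^2 + 18x
(Δ + D) f = -(9/2)x^2 + (135/4)x + 33/4


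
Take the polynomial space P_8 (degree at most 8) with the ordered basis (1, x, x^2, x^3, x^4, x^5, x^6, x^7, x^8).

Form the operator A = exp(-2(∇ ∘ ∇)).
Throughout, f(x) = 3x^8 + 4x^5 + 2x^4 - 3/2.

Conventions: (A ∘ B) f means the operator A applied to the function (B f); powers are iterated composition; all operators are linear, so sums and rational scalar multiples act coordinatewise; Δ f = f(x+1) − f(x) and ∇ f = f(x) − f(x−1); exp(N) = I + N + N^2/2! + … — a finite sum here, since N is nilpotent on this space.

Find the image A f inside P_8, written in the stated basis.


order-1 term: -336x^6 + 2016x^5 - 5880x^4 + 9920x^3 - 9984x^2 + 5584x - 1340
order-2 term: 10080x^4 - 80640x^3 + 262080x^2 - 402240x + 243120
order-3 term: -80640x^2 + 483840x - 766080
order-4 term: 80640
the series for exp(-2(∇ ∘ ∇)) f terminates at order 4
exp(-2(∇ ∘ ∇)) f = 3x^8 - 336x^6 + 2020x^5 + 4202x^4 - 70720x^3 + 171456x^2 + 87184x - 887323/2

the result is g(x) = 3x^8 - 336x^6 + 2020x^5 + 4202x^4 - 70720x^3 + 171456x^2 + 87184x - 887323/2


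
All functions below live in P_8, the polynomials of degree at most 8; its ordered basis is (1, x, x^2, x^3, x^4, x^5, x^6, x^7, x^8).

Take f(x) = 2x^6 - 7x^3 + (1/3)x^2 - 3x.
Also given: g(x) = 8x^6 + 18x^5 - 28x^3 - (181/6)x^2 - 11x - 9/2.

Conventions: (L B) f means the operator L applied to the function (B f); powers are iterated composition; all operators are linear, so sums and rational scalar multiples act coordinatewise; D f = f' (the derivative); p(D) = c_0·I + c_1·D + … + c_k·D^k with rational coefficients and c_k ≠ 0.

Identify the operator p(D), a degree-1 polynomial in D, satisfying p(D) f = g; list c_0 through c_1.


D^0 f = 2x^6 - 7x^3 + (1/3)x^2 - 3x
D^1 f = 12x^5 - 21x^2 + (2/3)x - 3
matching coefficients of g against c_0 f + c_1 Df + … from the top degree down determines the c_i
solution: c_0 = 4, c_1 = 3/2

c_0 = 4, c_1 = 3/2


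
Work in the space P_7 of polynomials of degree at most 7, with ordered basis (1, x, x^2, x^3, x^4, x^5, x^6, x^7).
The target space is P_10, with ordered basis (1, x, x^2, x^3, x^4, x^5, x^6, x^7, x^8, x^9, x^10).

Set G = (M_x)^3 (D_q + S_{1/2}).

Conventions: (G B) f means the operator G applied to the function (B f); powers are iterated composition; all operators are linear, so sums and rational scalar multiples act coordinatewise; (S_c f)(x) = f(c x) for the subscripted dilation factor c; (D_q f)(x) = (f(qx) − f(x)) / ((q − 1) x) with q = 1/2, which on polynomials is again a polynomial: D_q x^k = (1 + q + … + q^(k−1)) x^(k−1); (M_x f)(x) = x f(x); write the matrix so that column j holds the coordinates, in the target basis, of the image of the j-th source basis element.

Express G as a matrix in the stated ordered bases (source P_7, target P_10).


the matrix is [[0, 0, 0, 0, 0, 0, 0, 0]; [0, 0, 0, 0, 0, 0, 0, 0]; [0, 0, 0, 0, 0, 0, 0, 0]; [1, 1, 0, 0, 0, 0, 0, 0]; [0, 1/2, 3/2, 0, 0, 0, 0, 0]; [0, 0, 1/4, 7/4, 0, 0, 0, 0]; [0, 0, 0, 1/8, 15/8, 0, 0, 0]; [0, 0, 0, 0, 1/16, 31/16, 0, 0]; [0, 0, 0, 0, 0, 1/32, 63/32, 0]; [0, 0, 0, 0, 0, 0, 1/64, 127/64]; [0, 0, 0, 0, 0, 0, 0, 1/128]] (rows listed top to bottom)

image of 1: x^3
image of x: (1/2)x^4 + x^3
image of x^2: (1/4)x^5 + (3/2)x^4
image of x^3: (1/8)x^6 + (7/4)x^5
image of x^4: (1/16)x^7 + (15/8)x^6
image of x^5: (1/32)x^8 + (31/16)x^7
image of x^6: (1/64)x^9 + (63/32)x^8
image of x^7: (1/128)x^10 + (127/64)x^9
each image's coordinates form column j of the matrix


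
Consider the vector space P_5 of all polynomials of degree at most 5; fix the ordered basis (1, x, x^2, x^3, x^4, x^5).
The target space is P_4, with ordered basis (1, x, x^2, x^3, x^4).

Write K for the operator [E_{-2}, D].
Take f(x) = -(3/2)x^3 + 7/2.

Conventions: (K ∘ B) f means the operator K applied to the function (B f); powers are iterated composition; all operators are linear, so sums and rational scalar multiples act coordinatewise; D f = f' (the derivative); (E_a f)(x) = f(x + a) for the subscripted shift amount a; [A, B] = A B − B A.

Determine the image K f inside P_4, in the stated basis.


D f = -(9/2)x^2
E_{-2} D f = -(9/2)x^2 + 18x - 18
E_{-2} f = -(3/2)x^3 + 9x^2 - 18x + 31/2
D E_{-2} f = -(9/2)x^2 + 18x - 18
[E_{-2}, D] f = 0

the image equals g(x) = 0


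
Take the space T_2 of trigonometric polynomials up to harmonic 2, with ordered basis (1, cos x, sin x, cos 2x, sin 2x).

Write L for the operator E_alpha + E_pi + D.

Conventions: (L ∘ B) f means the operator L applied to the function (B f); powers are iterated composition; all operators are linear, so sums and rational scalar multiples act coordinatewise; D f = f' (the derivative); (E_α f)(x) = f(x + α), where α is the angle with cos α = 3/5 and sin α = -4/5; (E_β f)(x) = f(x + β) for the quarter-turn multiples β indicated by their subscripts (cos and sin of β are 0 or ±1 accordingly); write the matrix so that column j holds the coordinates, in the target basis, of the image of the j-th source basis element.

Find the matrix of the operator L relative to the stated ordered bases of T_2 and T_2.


the matrix is [[2, 0, 0, 0, 0]; [0, -2/5, 1/5, 0, 0]; [0, -1/5, -2/5, 0, 0]; [0, 0, 0, 18/25, 26/25]; [0, 0, 0, -26/25, 18/25]] (rows listed top to bottom)

image of 1: 2
image of cos x: -(2/5)cos x - (1/5)sin x
image of sin x: (1/5)cos x - (2/5)sin x
image of cos 2x: (18/25)cos 2x - (26/25)sin 2x
image of sin 2x: (26/25)cos 2x + (18/25)sin 2x
each image's coordinates form column j of the matrix


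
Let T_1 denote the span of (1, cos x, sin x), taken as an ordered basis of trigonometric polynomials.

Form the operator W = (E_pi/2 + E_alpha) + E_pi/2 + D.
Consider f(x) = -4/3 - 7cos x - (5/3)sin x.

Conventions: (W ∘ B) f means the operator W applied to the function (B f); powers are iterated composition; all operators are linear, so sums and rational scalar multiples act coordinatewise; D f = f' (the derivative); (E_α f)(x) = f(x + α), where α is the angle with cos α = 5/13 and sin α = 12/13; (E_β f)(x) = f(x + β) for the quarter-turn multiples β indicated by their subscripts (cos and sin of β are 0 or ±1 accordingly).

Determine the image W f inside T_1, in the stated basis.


g(x) = -4 - (120/13)cos x + (1046/39)sin x

E_pi/2 f = -4/3 - (5/3)cos x + 7sin x
E_alpha f = -4/3 - (55/13)cos x + (227/39)sin x
(E_pi/2 + E_alpha) f = -8/3 - (230/39)cos x + (500/39)sin x
E_pi/2 f = -4/3 - (5/3)cos x + 7sin x
D f = -(5/3)cos x + 7sin x
((E_pi/2 + E_alpha) + E_pi/2 + D) f = -4 - (120/13)cos x + (1046/39)sin x


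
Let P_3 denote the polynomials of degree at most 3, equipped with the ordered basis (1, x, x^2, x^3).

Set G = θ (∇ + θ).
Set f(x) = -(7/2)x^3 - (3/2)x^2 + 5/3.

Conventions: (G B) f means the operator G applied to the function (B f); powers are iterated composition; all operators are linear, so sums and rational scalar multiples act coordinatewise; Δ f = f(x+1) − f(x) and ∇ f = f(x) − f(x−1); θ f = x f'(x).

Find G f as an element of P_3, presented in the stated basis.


g(x) = -(63/2)x^3 - 27x^2 + (15/2)x

∇ f = -(21/2)x^2 + (15/2)x - 2
θ f = -(21/2)x^3 - 3x^2
(∇ + θ) f = -(21/2)x^3 - (27/2)x^2 + (15/2)x - 2
θ (∇ + θ) f = -(63/2)x^3 - 27x^2 + (15/2)x


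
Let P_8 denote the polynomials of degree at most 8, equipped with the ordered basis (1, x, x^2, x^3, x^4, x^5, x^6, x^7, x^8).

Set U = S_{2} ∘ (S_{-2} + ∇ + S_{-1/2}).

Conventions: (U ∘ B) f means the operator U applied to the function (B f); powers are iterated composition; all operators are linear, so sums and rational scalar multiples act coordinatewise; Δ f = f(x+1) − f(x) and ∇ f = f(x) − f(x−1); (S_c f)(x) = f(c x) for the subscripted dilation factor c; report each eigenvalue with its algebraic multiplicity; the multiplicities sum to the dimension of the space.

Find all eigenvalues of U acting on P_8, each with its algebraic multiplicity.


λ = -16385 (multiplicity 1), λ = -1025 (multiplicity 1), λ = -65 (multiplicity 1), λ = -5 (multiplicity 1), λ = 2 (multiplicity 1), λ = 17 (multiplicity 1), λ = 257 (multiplicity 1), λ = 4097 (multiplicity 1), λ = 65537 (multiplicity 1)

image of 1: 2
image of x: -5x + 1
image of x^2: 17x^2 + 4x - 1
image of x^3: -65x^3 + 12x^2 - 6x + 1
image of x^4: 257x^4 + 32x^3 - 24x^2 + 8x - 1
image of x^5: -1025x^5 + 80x^4 - 80x^3 + 40x^2 - 10x + 1
image of x^6: 4097x^6 + 192x^5 - 240x^4 + 160x^3 - 60x^2 + 12x - 1
image of x^7: -16385x^7 + 448x^6 - 672x^5 + 560x^4 - 280x^3 + 84x^2 - 14x + 1
image of x^8: 65537x^8 + 1024x^7 - 1792x^6 + 1792x^5 - 1120x^4 + 448x^3 - 112x^2 + 16x - 1
the matrix is upper triangular; its diagonal is (2, -5, 17, -65, 257, -1025, 4097, -16385, 65537)
for a triangular matrix the eigenvalues are the diagonal entries, with algebraic multiplicity their repetition count


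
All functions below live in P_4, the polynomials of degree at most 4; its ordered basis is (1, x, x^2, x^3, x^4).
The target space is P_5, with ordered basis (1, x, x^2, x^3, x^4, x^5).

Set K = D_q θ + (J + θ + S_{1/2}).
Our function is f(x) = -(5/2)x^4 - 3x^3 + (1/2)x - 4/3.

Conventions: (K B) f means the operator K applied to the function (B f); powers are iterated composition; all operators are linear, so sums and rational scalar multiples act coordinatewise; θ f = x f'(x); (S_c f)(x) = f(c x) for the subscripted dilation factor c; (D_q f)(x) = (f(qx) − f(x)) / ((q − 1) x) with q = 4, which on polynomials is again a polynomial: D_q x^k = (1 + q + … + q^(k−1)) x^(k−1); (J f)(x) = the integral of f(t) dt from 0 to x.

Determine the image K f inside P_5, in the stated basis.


θ f = -10x^4 - 9x^3 + (1/2)x
D_q θ f = -850x^3 - 189x^2 + 1/2
J f = -(1/2)x^5 - (3/4)x^4 + (1/4)x^2 - (4/3)x
θ f = -10x^4 - 9x^3 + (1/2)x
S_{1/2} f = -(5/32)x^4 - (3/8)x^3 + (1/4)x - 4/3
(J + θ + S_{1/2}) f = -(1/2)x^5 - (349/32)x^4 - (75/8)x^3 + (1/4)x^2 - (7/12)x - 4/3
(D_q θ + (J + θ + S_{1/2})) f = -(1/2)x^5 - (349/32)x^4 - (6875/8)x^3 - (755/4)x^2 - (7/12)x - 5/6

g(x) = -(1/2)x^5 - (349/32)x^4 - (6875/8)x^3 - (755/4)x^2 - (7/12)x - 5/6


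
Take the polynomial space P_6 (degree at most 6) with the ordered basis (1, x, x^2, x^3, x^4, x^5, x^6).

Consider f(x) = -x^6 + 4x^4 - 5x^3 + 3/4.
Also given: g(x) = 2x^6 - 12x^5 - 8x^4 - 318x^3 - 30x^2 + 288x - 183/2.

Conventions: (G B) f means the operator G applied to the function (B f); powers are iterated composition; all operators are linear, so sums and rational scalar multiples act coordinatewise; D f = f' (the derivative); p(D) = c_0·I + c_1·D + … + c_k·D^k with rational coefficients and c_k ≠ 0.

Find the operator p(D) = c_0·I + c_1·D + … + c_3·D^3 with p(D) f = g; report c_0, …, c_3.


c_0 = -2, c_1 = 2, c_2 = 0, c_3 = 3

D^0 f = -x^6 + 4x^4 - 5x^3 + 3/4
D^1 f = -6x^5 + 16x^3 - 15x^2
D^2 f = -30x^4 + 48x^2 - 30x
D^3 f = -120x^3 + 96x - 30
matching coefficients of g against c_0 f + c_1 Df + … from the top degree down determines the c_i
solution: c_0 = -2, c_1 = 2, c_2 = 0, c_3 = 3


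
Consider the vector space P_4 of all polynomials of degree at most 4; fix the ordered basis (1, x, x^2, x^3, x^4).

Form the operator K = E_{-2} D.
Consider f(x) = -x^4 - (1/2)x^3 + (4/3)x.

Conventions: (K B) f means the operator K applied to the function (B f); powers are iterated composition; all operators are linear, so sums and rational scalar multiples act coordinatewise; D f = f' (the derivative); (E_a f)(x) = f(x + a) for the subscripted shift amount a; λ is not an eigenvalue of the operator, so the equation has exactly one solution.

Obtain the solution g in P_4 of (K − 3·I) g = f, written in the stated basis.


the result is g(x) = (1/3)x^4 + (11/18)x^3 - (37/18)x^2 + (29/27)x + 161/81

write g with unknown coordinates in the stated basis and equate coefficients in (K − 3·I) g = f
solving from the highest basis element down gives g = (1/3)x^4 + (11/18)x^3 - (37/18)x^2 + (29/27)x + 161/81
check: K g = (4/3)x^3 - (37/6)x^2 + (41/9)x + 161/27
so K g − 3·g = -x^4 - (1/2)x^3 + (4/3)x = f ✓


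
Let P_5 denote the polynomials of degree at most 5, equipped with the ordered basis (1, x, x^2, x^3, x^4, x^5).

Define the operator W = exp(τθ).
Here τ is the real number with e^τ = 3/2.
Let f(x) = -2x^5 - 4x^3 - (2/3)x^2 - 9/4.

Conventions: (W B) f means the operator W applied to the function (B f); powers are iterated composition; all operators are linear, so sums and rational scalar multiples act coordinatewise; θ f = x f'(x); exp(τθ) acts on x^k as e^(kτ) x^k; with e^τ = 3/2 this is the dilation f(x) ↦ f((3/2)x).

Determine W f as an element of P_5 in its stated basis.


the result is g(x) = -(243/16)x^5 - (27/2)x^3 - (3/2)x^2 - 9/4

exp(τθ) x^k = e^(kτ) x^k; with e^τ = 3/2 this sends x^k to (3/2)^k x^k
x^2 ↦ 9/4 x^2
x^3 ↦ 27/8 x^3
x^5 ↦ 243/32 x^5
applying this coordinatewise to f: exp(τθ) f = -(243/16)x^5 - (27/2)x^3 - (3/2)x^2 - 9/4


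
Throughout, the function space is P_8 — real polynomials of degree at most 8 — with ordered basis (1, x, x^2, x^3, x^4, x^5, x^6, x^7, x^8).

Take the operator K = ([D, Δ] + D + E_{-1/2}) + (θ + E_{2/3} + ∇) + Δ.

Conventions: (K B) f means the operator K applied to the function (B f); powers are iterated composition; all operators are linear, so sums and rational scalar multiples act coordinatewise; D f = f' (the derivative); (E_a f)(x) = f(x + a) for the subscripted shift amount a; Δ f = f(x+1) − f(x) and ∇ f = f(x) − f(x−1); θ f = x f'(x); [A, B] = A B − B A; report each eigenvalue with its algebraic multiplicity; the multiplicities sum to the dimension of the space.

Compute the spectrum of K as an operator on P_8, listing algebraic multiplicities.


λ = 2 (multiplicity 1), λ = 3 (multiplicity 1), λ = 4 (multiplicity 1), λ = 5 (multiplicity 1), λ = 6 (multiplicity 1), λ = 7 (multiplicity 1), λ = 8 (multiplicity 1), λ = 9 (multiplicity 1), λ = 10 (multiplicity 1)

image of 1: 2
image of x: 3x + 19/6
image of x^2: 4x^2 + (19/3)x + 25/36
image of x^3: 5x^3 + (19/2)x^2 + (25/12)x + 469/216
image of x^4: 6x^4 + (38/3)x^3 + (25/6)x^2 + (469/54)x + 337/1296
image of x^5: 7x^5 + (95/6)x^4 + (125/18)x^3 + (2345/108)x^2 + (1685/1296)x + 16333/7776
image of x^6: 8x^6 + 19x^5 + (125/12)x^4 + (2345/54)x^3 + (1685/432)x^2 + (16333/1296)x + 4825/46656
image of x^7: 9x^7 + (133/6)x^6 + (175/12)x^5 + (16415/216)x^4 + (11795/1296)x^3 + (114331/2592)x^2 + (33775/46656)x + 574069/279936
image of x^8: 10x^8 + (76/3)x^7 + (175/9)x^6 + (3283/27)x^5 + (11795/648)x^4 + (114331/972)x^3 + (33775/11664)x^2 + (574069/34992)x + 72097/1679616
the matrix is upper triangular; its diagonal is (2, 3, 4, 5, 6, 7, 8, 9, 10)
for a triangular matrix the eigenvalues are the diagonal entries, with algebraic multiplicity their repetition count


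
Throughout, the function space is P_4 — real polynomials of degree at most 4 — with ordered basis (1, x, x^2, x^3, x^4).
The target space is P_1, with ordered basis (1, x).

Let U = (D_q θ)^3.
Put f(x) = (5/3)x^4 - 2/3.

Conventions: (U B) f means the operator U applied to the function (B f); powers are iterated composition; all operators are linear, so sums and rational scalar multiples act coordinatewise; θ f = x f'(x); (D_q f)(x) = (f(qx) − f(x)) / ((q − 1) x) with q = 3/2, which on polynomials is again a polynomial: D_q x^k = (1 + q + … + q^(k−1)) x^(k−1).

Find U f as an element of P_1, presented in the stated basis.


g(x) = (30875/8)x

θ f = (20/3)x^4
D_q θ f = (325/6)x^3
θ (D_q θ) f = (325/2)x^3
D_q θ (D_q θ) f = (6175/8)x^2
θ (D_q θ) (D_q θ) f = (6175/4)x^2
D_q θ (D_q θ) (D_q θ) f = (30875/8)x


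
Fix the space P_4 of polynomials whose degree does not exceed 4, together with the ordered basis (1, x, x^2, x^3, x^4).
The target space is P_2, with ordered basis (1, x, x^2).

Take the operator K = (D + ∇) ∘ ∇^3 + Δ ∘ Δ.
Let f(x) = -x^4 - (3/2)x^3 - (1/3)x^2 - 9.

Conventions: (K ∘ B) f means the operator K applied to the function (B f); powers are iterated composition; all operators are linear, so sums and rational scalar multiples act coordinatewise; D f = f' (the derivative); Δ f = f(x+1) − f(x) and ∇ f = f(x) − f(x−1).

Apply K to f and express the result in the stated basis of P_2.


∇ f = -4x^3 + (3/2)x^2 - (1/6)x - 1/6
∇ ∇ f = -12x^2 + 15x - 17/3
∇ ∇ ∇ f = -24x + 27
D ∇^3 f = -24
∇ ∇^3 f = -24
(D + ∇) ∇^3 f = -48
Δ f = -4x^3 - (21/2)x^2 - (55/6)x - 17/6
Δ Δ f = -12x^2 - 33x - 71/3
((D + ∇) ∘ ∇^3 + Δ ∘ Δ) f = -12x^2 - 33x - 215/3

the result is g(x) = -12x^2 - 33x - 215/3


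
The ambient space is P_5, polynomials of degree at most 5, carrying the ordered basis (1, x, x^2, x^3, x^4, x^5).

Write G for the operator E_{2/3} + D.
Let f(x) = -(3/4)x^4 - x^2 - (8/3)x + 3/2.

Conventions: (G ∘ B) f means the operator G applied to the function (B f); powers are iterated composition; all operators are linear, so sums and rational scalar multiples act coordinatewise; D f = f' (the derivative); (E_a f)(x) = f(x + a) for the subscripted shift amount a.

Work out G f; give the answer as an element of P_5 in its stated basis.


the result is g(x) = -(3/4)x^4 - 5x^3 - 3x^2 - (62/9)x - 191/54

E_{2/3} f = -(3/4)x^4 - 2x^3 - 3x^2 - (44/9)x - 47/54
D f = -3x^3 - 2x - 8/3
(E_{2/3} + D) f = -(3/4)x^4 - 5x^3 - 3x^2 - (62/9)x - 191/54


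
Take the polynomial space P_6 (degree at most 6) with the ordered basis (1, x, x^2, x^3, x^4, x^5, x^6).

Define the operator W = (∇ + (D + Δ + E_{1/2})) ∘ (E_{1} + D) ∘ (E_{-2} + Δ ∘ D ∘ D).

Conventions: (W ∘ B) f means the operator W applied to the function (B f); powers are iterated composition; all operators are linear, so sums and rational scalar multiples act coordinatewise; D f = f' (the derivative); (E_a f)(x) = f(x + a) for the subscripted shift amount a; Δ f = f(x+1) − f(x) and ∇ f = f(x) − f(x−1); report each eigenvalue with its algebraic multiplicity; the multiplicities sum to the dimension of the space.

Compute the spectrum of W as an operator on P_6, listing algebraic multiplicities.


λ = 1 (multiplicity 7)

image of 1: 1
image of x: x + 7/2
image of x^2: x^2 + 7x - 11/4
image of x^3: x^3 + (21/2)x^2 - (33/4)x - 99/8
image of x^4: x^4 + 14x^3 - (33/2)x^2 - (99/2)x + 4201/16
image of x^5: x^5 + (35/2)x^4 - (55/2)x^3 - (495/4)x^2 + (21005/16)x + 24553/32
image of x^6: x^6 + 21x^5 - (165/4)x^4 - (495/2)x^3 + (63015/16)x^2 + (73659/16)x + 452253/64
the matrix is upper triangular; its diagonal is (1, 1, 1, 1, 1, 1, 1)
for a triangular matrix the eigenvalues are the diagonal entries, with algebraic multiplicity their repetition count
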